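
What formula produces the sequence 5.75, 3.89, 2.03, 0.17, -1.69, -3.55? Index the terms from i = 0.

Check differences: 3.89 - 5.75 = -1.86
2.03 - 3.89 = -1.86
Common difference d = -1.86.
First term a = 5.75.
Formula: S_i = 5.75 - 1.86*i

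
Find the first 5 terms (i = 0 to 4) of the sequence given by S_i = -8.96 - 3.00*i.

This is an arithmetic sequence.
i=0: S_0 = -8.96 + -3.0*0 = -8.96
i=1: S_1 = -8.96 + -3.0*1 = -11.96
i=2: S_2 = -8.96 + -3.0*2 = -14.96
i=3: S_3 = -8.96 + -3.0*3 = -17.96
i=4: S_4 = -8.96 + -3.0*4 = -20.96
The first 5 terms are: [-8.96, -11.96, -14.96, -17.96, -20.96]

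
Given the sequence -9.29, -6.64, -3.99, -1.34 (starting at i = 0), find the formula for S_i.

Check differences: -6.64 - -9.29 = 2.65
-3.99 - -6.64 = 2.65
Common difference d = 2.65.
First term a = -9.29.
Formula: S_i = -9.29 + 2.65*i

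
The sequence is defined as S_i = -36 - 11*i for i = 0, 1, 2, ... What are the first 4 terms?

This is an arithmetic sequence.
i=0: S_0 = -36 + -11*0 = -36
i=1: S_1 = -36 + -11*1 = -47
i=2: S_2 = -36 + -11*2 = -58
i=3: S_3 = -36 + -11*3 = -69
The first 4 terms are: [-36, -47, -58, -69]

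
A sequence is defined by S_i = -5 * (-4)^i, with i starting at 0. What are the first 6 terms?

This is a geometric sequence.
i=0: S_0 = -5 * (-4)^0 = -5
i=1: S_1 = -5 * (-4)^1 = 20
i=2: S_2 = -5 * (-4)^2 = -80
i=3: S_3 = -5 * (-4)^3 = 320
i=4: S_4 = -5 * (-4)^4 = -1280
i=5: S_5 = -5 * (-4)^5 = 5120
The first 6 terms are: [-5, 20, -80, 320, -1280, 5120]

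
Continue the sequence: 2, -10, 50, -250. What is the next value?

Ratios: -10 / 2 = -5.0
This is a geometric sequence with common ratio r = -5.
Next term = -250 * -5 = 1250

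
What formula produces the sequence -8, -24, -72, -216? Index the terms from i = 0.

Check ratios: -24 / -8 = 3.0
Common ratio r = 3.
First term a = -8.
Formula: S_i = -8 * 3^i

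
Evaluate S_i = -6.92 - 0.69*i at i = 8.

S_8 = -6.92 + -0.69*8 = -6.92 + -5.52 = -12.44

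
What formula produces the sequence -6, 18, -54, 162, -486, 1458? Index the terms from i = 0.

Check ratios: 18 / -6 = -3.0
Common ratio r = -3.
First term a = -6.
Formula: S_i = -6 * (-3)^i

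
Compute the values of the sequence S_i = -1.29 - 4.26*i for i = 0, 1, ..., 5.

This is an arithmetic sequence.
i=0: S_0 = -1.29 + -4.26*0 = -1.29
i=1: S_1 = -1.29 + -4.26*1 = -5.55
i=2: S_2 = -1.29 + -4.26*2 = -9.81
i=3: S_3 = -1.29 + -4.26*3 = -14.07
i=4: S_4 = -1.29 + -4.26*4 = -18.33
i=5: S_5 = -1.29 + -4.26*5 = -22.59
The first 6 terms are: [-1.29, -5.55, -9.81, -14.07, -18.33, -22.59]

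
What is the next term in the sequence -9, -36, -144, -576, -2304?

Ratios: -36 / -9 = 4.0
This is a geometric sequence with common ratio r = 4.
Next term = -2304 * 4 = -9216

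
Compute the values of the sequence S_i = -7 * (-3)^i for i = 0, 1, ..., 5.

This is a geometric sequence.
i=0: S_0 = -7 * (-3)^0 = -7
i=1: S_1 = -7 * (-3)^1 = 21
i=2: S_2 = -7 * (-3)^2 = -63
i=3: S_3 = -7 * (-3)^3 = 189
i=4: S_4 = -7 * (-3)^4 = -567
i=5: S_5 = -7 * (-3)^5 = 1701
The first 6 terms are: [-7, 21, -63, 189, -567, 1701]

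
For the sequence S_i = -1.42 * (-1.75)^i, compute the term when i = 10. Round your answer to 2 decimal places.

S_10 = -1.42 * (-1.75)^10 ≈ -1.42 * 269.3894 ≈ -382.53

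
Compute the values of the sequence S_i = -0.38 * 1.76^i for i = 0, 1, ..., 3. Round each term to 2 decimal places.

This is a geometric sequence.
i=0: S_0 = -0.38 * 1.76^0 = -0.38
i=1: S_1 = -0.38 * 1.76^1 ≈ -0.67
i=2: S_2 = -0.38 * 1.76^2 ≈ -1.18
i=3: S_3 = -0.38 * 1.76^3 ≈ -2.07
The first 4 terms are: [-0.38, -0.67, -1.18, -2.07]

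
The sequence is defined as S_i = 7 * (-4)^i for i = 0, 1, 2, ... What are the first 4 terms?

This is a geometric sequence.
i=0: S_0 = 7 * (-4)^0 = 7
i=1: S_1 = 7 * (-4)^1 = -28
i=2: S_2 = 7 * (-4)^2 = 112
i=3: S_3 = 7 * (-4)^3 = -448
The first 4 terms are: [7, -28, 112, -448]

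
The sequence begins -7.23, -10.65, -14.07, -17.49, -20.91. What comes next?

Differences: -10.65 - -7.23 = -3.42
This is an arithmetic sequence with common difference d = -3.42.
Next term = -20.91 + -3.42 = -24.33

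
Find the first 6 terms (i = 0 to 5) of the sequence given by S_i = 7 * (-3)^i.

This is a geometric sequence.
i=0: S_0 = 7 * (-3)^0 = 7
i=1: S_1 = 7 * (-3)^1 = -21
i=2: S_2 = 7 * (-3)^2 = 63
i=3: S_3 = 7 * (-3)^3 = -189
i=4: S_4 = 7 * (-3)^4 = 567
i=5: S_5 = 7 * (-3)^5 = -1701
The first 6 terms are: [7, -21, 63, -189, 567, -1701]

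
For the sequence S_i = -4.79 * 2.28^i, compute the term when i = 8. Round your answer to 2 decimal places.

S_8 = -4.79 * 2.28^8 ≈ -4.79 * 730.2621 ≈ -3497.96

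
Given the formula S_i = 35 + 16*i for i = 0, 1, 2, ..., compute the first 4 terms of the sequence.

This is an arithmetic sequence.
i=0: S_0 = 35 + 16*0 = 35
i=1: S_1 = 35 + 16*1 = 51
i=2: S_2 = 35 + 16*2 = 67
i=3: S_3 = 35 + 16*3 = 83
The first 4 terms are: [35, 51, 67, 83]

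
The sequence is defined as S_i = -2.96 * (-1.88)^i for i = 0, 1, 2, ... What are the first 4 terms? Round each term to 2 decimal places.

This is a geometric sequence.
i=0: S_0 = -2.96 * (-1.88)^0 = -2.96
i=1: S_1 = -2.96 * (-1.88)^1 ≈ 5.56
i=2: S_2 = -2.96 * (-1.88)^2 ≈ -10.46
i=3: S_3 = -2.96 * (-1.88)^3 ≈ 19.67
The first 4 terms are: [-2.96, 5.56, -10.46, 19.67]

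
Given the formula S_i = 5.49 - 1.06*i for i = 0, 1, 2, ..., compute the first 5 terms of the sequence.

This is an arithmetic sequence.
i=0: S_0 = 5.49 + -1.06*0 = 5.49
i=1: S_1 = 5.49 + -1.06*1 = 4.43
i=2: S_2 = 5.49 + -1.06*2 = 3.37
i=3: S_3 = 5.49 + -1.06*3 = 2.31
i=4: S_4 = 5.49 + -1.06*4 = 1.25
The first 5 terms are: [5.49, 4.43, 3.37, 2.31, 1.25]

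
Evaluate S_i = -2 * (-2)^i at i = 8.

S_8 = -2 * (-2)^8 = -2 * 256 = -512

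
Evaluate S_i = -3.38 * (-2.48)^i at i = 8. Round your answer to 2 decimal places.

S_8 = -3.38 * (-2.48)^8 ≈ -3.38 * 1430.9137 ≈ -4836.49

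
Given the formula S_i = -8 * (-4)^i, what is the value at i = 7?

S_7 = -8 * (-4)^7 = -8 * -16384 = 131072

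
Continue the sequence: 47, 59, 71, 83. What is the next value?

Differences: 59 - 47 = 12
This is an arithmetic sequence with common difference d = 12.
Next term = 83 + 12 = 95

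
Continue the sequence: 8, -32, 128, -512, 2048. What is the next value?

Ratios: -32 / 8 = -4.0
This is a geometric sequence with common ratio r = -4.
Next term = 2048 * -4 = -8192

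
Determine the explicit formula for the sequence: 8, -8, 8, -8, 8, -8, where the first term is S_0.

Check ratios: -8 / 8 = -1.0
Common ratio r = -1.
First term a = 8.
Formula: S_i = 8 * (-1)^i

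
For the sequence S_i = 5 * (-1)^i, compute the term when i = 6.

S_6 = 5 * (-1)^6 = 5 * 1 = 5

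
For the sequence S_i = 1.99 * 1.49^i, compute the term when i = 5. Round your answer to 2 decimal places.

S_5 = 1.99 * 1.49^5 ≈ 1.99 * 7.344 ≈ 14.61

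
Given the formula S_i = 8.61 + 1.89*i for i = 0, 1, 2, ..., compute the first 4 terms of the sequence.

This is an arithmetic sequence.
i=0: S_0 = 8.61 + 1.89*0 = 8.61
i=1: S_1 = 8.61 + 1.89*1 = 10.5
i=2: S_2 = 8.61 + 1.89*2 = 12.39
i=3: S_3 = 8.61 + 1.89*3 = 14.28
The first 4 terms are: [8.61, 10.5, 12.39, 14.28]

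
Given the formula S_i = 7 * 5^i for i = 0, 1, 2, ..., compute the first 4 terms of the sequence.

This is a geometric sequence.
i=0: S_0 = 7 * 5^0 = 7
i=1: S_1 = 7 * 5^1 = 35
i=2: S_2 = 7 * 5^2 = 175
i=3: S_3 = 7 * 5^3 = 875
The first 4 terms are: [7, 35, 175, 875]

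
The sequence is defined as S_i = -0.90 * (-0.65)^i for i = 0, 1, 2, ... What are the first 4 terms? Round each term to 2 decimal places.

This is a geometric sequence.
i=0: S_0 = -0.9 * (-0.65)^0 = -0.9
i=1: S_1 = -0.9 * (-0.65)^1 ≈ 0.59
i=2: S_2 = -0.9 * (-0.65)^2 ≈ -0.38
i=3: S_3 = -0.9 * (-0.65)^3 ≈ 0.25
The first 4 terms are: [-0.9, 0.59, -0.38, 0.25]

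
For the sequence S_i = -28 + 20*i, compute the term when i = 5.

S_5 = -28 + 20*5 = -28 + 100 = 72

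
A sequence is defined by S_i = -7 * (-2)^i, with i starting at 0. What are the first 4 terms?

This is a geometric sequence.
i=0: S_0 = -7 * (-2)^0 = -7
i=1: S_1 = -7 * (-2)^1 = 14
i=2: S_2 = -7 * (-2)^2 = -28
i=3: S_3 = -7 * (-2)^3 = 56
The first 4 terms are: [-7, 14, -28, 56]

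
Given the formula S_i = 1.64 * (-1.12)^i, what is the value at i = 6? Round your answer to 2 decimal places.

S_6 = 1.64 * (-1.12)^6 ≈ 1.64 * 1.9738 ≈ 3.24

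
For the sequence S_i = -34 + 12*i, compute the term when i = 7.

S_7 = -34 + 12*7 = -34 + 84 = 50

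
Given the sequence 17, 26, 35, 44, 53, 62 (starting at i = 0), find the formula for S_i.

Check differences: 26 - 17 = 9
35 - 26 = 9
Common difference d = 9.
First term a = 17.
Formula: S_i = 17 + 9*i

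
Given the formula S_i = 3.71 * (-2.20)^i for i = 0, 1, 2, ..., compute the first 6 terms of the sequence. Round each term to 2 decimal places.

This is a geometric sequence.
i=0: S_0 = 3.71 * (-2.2)^0 = 3.71
i=1: S_1 = 3.71 * (-2.2)^1 ≈ -8.16
i=2: S_2 = 3.71 * (-2.2)^2 ≈ 17.96
i=3: S_3 = 3.71 * (-2.2)^3 ≈ -39.5
i=4: S_4 = 3.71 * (-2.2)^4 ≈ 86.91
i=5: S_5 = 3.71 * (-2.2)^5 ≈ -191.2
The first 6 terms are: [3.71, -8.16, 17.96, -39.5, 86.91, -191.2]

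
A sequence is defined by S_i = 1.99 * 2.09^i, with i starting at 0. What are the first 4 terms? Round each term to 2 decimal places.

This is a geometric sequence.
i=0: S_0 = 1.99 * 2.09^0 = 1.99
i=1: S_1 = 1.99 * 2.09^1 ≈ 4.16
i=2: S_2 = 1.99 * 2.09^2 ≈ 8.69
i=3: S_3 = 1.99 * 2.09^3 ≈ 18.17
The first 4 terms are: [1.99, 4.16, 8.69, 18.17]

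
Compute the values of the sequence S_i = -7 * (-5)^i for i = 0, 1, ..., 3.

This is a geometric sequence.
i=0: S_0 = -7 * (-5)^0 = -7
i=1: S_1 = -7 * (-5)^1 = 35
i=2: S_2 = -7 * (-5)^2 = -175
i=3: S_3 = -7 * (-5)^3 = 875
The first 4 terms are: [-7, 35, -175, 875]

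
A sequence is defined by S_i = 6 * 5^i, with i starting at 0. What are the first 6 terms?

This is a geometric sequence.
i=0: S_0 = 6 * 5^0 = 6
i=1: S_1 = 6 * 5^1 = 30
i=2: S_2 = 6 * 5^2 = 150
i=3: S_3 = 6 * 5^3 = 750
i=4: S_4 = 6 * 5^4 = 3750
i=5: S_5 = 6 * 5^5 = 18750
The first 6 terms are: [6, 30, 150, 750, 3750, 18750]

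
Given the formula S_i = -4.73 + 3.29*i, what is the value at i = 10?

S_10 = -4.73 + 3.29*10 = -4.73 + 32.9 = 28.17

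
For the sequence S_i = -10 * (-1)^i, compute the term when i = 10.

S_10 = -10 * (-1)^10 = -10 * 1 = -10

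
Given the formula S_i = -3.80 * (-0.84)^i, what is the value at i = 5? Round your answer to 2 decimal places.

S_5 = -3.8 * (-0.84)^5 ≈ -3.8 * -0.4182 ≈ 1.59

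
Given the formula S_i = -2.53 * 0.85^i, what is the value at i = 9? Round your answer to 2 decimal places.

S_9 = -2.53 * 0.85^9 ≈ -2.53 * 0.2316 ≈ -0.59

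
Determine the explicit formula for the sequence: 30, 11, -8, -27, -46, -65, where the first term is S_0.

Check differences: 11 - 30 = -19
-8 - 11 = -19
Common difference d = -19.
First term a = 30.
Formula: S_i = 30 - 19*i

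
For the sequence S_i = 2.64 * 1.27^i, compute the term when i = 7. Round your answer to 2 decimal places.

S_7 = 2.64 * 1.27^7 ≈ 2.64 * 5.3288 ≈ 14.07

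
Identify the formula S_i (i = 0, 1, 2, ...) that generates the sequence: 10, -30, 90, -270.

Check ratios: -30 / 10 = -3.0
Common ratio r = -3.
First term a = 10.
Formula: S_i = 10 * (-3)^i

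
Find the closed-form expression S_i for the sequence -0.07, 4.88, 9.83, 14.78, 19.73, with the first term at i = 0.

Check differences: 4.88 - -0.07 = 4.95
9.83 - 4.88 = 4.95
Common difference d = 4.95.
First term a = -0.07.
Formula: S_i = -0.07 + 4.95*i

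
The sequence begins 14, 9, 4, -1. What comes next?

Differences: 9 - 14 = -5
This is an arithmetic sequence with common difference d = -5.
Next term = -1 + -5 = -6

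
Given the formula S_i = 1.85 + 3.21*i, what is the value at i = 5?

S_5 = 1.85 + 3.21*5 = 1.85 + 16.05 = 17.9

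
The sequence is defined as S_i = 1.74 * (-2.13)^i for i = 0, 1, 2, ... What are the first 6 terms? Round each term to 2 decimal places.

This is a geometric sequence.
i=0: S_0 = 1.74 * (-2.13)^0 = 1.74
i=1: S_1 = 1.74 * (-2.13)^1 ≈ -3.71
i=2: S_2 = 1.74 * (-2.13)^2 ≈ 7.89
i=3: S_3 = 1.74 * (-2.13)^3 ≈ -16.81
i=4: S_4 = 1.74 * (-2.13)^4 ≈ 35.82
i=5: S_5 = 1.74 * (-2.13)^5 ≈ -76.29
The first 6 terms are: [1.74, -3.71, 7.89, -16.81, 35.82, -76.29]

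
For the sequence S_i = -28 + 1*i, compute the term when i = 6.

S_6 = -28 + 1*6 = -28 + 6 = -22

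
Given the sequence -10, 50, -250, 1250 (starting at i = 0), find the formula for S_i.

Check ratios: 50 / -10 = -5.0
Common ratio r = -5.
First term a = -10.
Formula: S_i = -10 * (-5)^i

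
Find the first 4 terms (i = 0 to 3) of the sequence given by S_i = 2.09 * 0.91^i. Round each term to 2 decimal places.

This is a geometric sequence.
i=0: S_0 = 2.09 * 0.91^0 = 2.09
i=1: S_1 = 2.09 * 0.91^1 ≈ 1.9
i=2: S_2 = 2.09 * 0.91^2 ≈ 1.73
i=3: S_3 = 2.09 * 0.91^3 ≈ 1.57
The first 4 terms are: [2.09, 1.9, 1.73, 1.57]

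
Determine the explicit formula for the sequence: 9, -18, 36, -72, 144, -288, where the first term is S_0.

Check ratios: -18 / 9 = -2.0
Common ratio r = -2.
First term a = 9.
Formula: S_i = 9 * (-2)^i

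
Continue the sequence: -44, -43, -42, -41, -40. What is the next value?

Differences: -43 - -44 = 1
This is an arithmetic sequence with common difference d = 1.
Next term = -40 + 1 = -39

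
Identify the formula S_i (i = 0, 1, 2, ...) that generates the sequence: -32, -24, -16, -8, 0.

Check differences: -24 - -32 = 8
-16 - -24 = 8
Common difference d = 8.
First term a = -32.
Formula: S_i = -32 + 8*i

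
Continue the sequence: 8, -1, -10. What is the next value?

Differences: -1 - 8 = -9
This is an arithmetic sequence with common difference d = -9.
Next term = -10 + -9 = -19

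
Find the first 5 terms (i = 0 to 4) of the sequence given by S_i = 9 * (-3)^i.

This is a geometric sequence.
i=0: S_0 = 9 * (-3)^0 = 9
i=1: S_1 = 9 * (-3)^1 = -27
i=2: S_2 = 9 * (-3)^2 = 81
i=3: S_3 = 9 * (-3)^3 = -243
i=4: S_4 = 9 * (-3)^4 = 729
The first 5 terms are: [9, -27, 81, -243, 729]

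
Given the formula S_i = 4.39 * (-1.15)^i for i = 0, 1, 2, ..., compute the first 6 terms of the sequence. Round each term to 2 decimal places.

This is a geometric sequence.
i=0: S_0 = 4.39 * (-1.15)^0 = 4.39
i=1: S_1 = 4.39 * (-1.15)^1 ≈ -5.05
i=2: S_2 = 4.39 * (-1.15)^2 ≈ 5.81
i=3: S_3 = 4.39 * (-1.15)^3 ≈ -6.68
i=4: S_4 = 4.39 * (-1.15)^4 ≈ 7.68
i=5: S_5 = 4.39 * (-1.15)^5 ≈ -8.83
The first 6 terms are: [4.39, -5.05, 5.81, -6.68, 7.68, -8.83]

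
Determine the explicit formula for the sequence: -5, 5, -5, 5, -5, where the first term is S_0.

Check ratios: 5 / -5 = -1.0
Common ratio r = -1.
First term a = -5.
Formula: S_i = -5 * (-1)^i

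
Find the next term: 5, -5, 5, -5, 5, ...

Ratios: -5 / 5 = -1.0
This is a geometric sequence with common ratio r = -1.
Next term = 5 * -1 = -5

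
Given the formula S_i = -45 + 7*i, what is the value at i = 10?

S_10 = -45 + 7*10 = -45 + 70 = 25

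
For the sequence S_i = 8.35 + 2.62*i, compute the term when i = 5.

S_5 = 8.35 + 2.62*5 = 8.35 + 13.1 = 21.45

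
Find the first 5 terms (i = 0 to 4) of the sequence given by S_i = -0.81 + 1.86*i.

This is an arithmetic sequence.
i=0: S_0 = -0.81 + 1.86*0 = -0.81
i=1: S_1 = -0.81 + 1.86*1 = 1.05
i=2: S_2 = -0.81 + 1.86*2 = 2.91
i=3: S_3 = -0.81 + 1.86*3 = 4.77
i=4: S_4 = -0.81 + 1.86*4 = 6.63
The first 5 terms are: [-0.81, 1.05, 2.91, 4.77, 6.63]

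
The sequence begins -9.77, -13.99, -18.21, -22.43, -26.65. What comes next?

Differences: -13.99 - -9.77 = -4.22
This is an arithmetic sequence with common difference d = -4.22.
Next term = -26.65 + -4.22 = -30.87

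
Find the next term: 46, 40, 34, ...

Differences: 40 - 46 = -6
This is an arithmetic sequence with common difference d = -6.
Next term = 34 + -6 = 28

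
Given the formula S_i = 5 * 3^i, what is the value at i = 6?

S_6 = 5 * 3^6 = 5 * 729 = 3645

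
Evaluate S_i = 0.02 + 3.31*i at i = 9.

S_9 = 0.02 + 3.31*9 = 0.02 + 29.79 = 29.81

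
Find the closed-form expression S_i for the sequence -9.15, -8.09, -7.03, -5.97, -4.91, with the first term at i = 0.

Check differences: -8.09 - -9.15 = 1.06
-7.03 - -8.09 = 1.06
Common difference d = 1.06.
First term a = -9.15.
Formula: S_i = -9.15 + 1.06*i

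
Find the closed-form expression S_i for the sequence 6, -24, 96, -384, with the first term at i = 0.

Check ratios: -24 / 6 = -4.0
Common ratio r = -4.
First term a = 6.
Formula: S_i = 6 * (-4)^i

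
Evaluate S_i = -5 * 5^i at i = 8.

S_8 = -5 * 5^8 = -5 * 390625 = -1953125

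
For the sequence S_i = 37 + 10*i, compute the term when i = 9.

S_9 = 37 + 10*9 = 37 + 90 = 127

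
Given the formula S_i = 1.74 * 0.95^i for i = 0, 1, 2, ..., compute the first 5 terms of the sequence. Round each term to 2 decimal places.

This is a geometric sequence.
i=0: S_0 = 1.74 * 0.95^0 = 1.74
i=1: S_1 = 1.74 * 0.95^1 ≈ 1.65
i=2: S_2 = 1.74 * 0.95^2 ≈ 1.57
i=3: S_3 = 1.74 * 0.95^3 ≈ 1.49
i=4: S_4 = 1.74 * 0.95^4 ≈ 1.42
The first 5 terms are: [1.74, 1.65, 1.57, 1.49, 1.42]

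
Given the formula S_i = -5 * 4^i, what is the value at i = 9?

S_9 = -5 * 4^9 = -5 * 262144 = -1310720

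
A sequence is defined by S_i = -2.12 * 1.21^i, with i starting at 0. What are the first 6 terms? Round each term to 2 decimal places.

This is a geometric sequence.
i=0: S_0 = -2.12 * 1.21^0 = -2.12
i=1: S_1 = -2.12 * 1.21^1 ≈ -2.57
i=2: S_2 = -2.12 * 1.21^2 ≈ -3.1
i=3: S_3 = -2.12 * 1.21^3 ≈ -3.76
i=4: S_4 = -2.12 * 1.21^4 ≈ -4.54
i=5: S_5 = -2.12 * 1.21^5 ≈ -5.5
The first 6 terms are: [-2.12, -2.57, -3.1, -3.76, -4.54, -5.5]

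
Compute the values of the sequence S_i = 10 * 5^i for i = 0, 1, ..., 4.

This is a geometric sequence.
i=0: S_0 = 10 * 5^0 = 10
i=1: S_1 = 10 * 5^1 = 50
i=2: S_2 = 10 * 5^2 = 250
i=3: S_3 = 10 * 5^3 = 1250
i=4: S_4 = 10 * 5^4 = 6250
The first 5 terms are: [10, 50, 250, 1250, 6250]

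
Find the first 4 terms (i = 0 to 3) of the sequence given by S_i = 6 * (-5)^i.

This is a geometric sequence.
i=0: S_0 = 6 * (-5)^0 = 6
i=1: S_1 = 6 * (-5)^1 = -30
i=2: S_2 = 6 * (-5)^2 = 150
i=3: S_3 = 6 * (-5)^3 = -750
The first 4 terms are: [6, -30, 150, -750]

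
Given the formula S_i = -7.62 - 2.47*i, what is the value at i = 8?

S_8 = -7.62 + -2.47*8 = -7.62 + -19.76 = -27.38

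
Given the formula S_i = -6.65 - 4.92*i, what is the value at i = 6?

S_6 = -6.65 + -4.92*6 = -6.65 + -29.52 = -36.17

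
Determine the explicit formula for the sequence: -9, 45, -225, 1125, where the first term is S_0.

Check ratios: 45 / -9 = -5.0
Common ratio r = -5.
First term a = -9.
Formula: S_i = -9 * (-5)^i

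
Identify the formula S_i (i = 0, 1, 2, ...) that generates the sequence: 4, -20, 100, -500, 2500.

Check ratios: -20 / 4 = -5.0
Common ratio r = -5.
First term a = 4.
Formula: S_i = 4 * (-5)^i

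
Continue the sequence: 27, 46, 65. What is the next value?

Differences: 46 - 27 = 19
This is an arithmetic sequence with common difference d = 19.
Next term = 65 + 19 = 84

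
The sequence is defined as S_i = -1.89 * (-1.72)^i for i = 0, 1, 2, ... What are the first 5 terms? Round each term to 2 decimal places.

This is a geometric sequence.
i=0: S_0 = -1.89 * (-1.72)^0 = -1.89
i=1: S_1 = -1.89 * (-1.72)^1 ≈ 3.25
i=2: S_2 = -1.89 * (-1.72)^2 ≈ -5.59
i=3: S_3 = -1.89 * (-1.72)^3 ≈ 9.62
i=4: S_4 = -1.89 * (-1.72)^4 ≈ -16.54
The first 5 terms are: [-1.89, 3.25, -5.59, 9.62, -16.54]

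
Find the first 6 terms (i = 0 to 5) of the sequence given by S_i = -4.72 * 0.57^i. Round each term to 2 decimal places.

This is a geometric sequence.
i=0: S_0 = -4.72 * 0.57^0 = -4.72
i=1: S_1 = -4.72 * 0.57^1 ≈ -2.69
i=2: S_2 = -4.72 * 0.57^2 ≈ -1.53
i=3: S_3 = -4.72 * 0.57^3 ≈ -0.87
i=4: S_4 = -4.72 * 0.57^4 ≈ -0.5
i=5: S_5 = -4.72 * 0.57^5 ≈ -0.28
The first 6 terms are: [-4.72, -2.69, -1.53, -0.87, -0.5, -0.28]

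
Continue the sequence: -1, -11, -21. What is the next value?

Differences: -11 - -1 = -10
This is an arithmetic sequence with common difference d = -10.
Next term = -21 + -10 = -31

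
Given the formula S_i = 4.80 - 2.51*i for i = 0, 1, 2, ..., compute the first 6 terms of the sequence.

This is an arithmetic sequence.
i=0: S_0 = 4.8 + -2.51*0 = 4.8
i=1: S_1 = 4.8 + -2.51*1 = 2.29
i=2: S_2 = 4.8 + -2.51*2 = -0.22
i=3: S_3 = 4.8 + -2.51*3 = -2.73
i=4: S_4 = 4.8 + -2.51*4 = -5.24
i=5: S_5 = 4.8 + -2.51*5 = -7.75
The first 6 terms are: [4.8, 2.29, -0.22, -2.73, -5.24, -7.75]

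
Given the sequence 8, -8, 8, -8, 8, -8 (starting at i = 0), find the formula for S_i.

Check ratios: -8 / 8 = -1.0
Common ratio r = -1.
First term a = 8.
Formula: S_i = 8 * (-1)^i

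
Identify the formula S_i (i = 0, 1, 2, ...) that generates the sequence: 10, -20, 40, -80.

Check ratios: -20 / 10 = -2.0
Common ratio r = -2.
First term a = 10.
Formula: S_i = 10 * (-2)^i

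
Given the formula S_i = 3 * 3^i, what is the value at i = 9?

S_9 = 3 * 3^9 = 3 * 19683 = 59049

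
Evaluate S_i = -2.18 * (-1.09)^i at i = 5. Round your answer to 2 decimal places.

S_5 = -2.18 * (-1.09)^5 ≈ -2.18 * -1.5386 ≈ 3.35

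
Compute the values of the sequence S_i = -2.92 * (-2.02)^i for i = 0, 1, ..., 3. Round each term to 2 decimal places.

This is a geometric sequence.
i=0: S_0 = -2.92 * (-2.02)^0 = -2.92
i=1: S_1 = -2.92 * (-2.02)^1 ≈ 5.9
i=2: S_2 = -2.92 * (-2.02)^2 ≈ -11.91
i=3: S_3 = -2.92 * (-2.02)^3 ≈ 24.07
The first 4 terms are: [-2.92, 5.9, -11.91, 24.07]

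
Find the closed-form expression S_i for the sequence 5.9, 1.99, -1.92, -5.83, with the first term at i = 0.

Check differences: 1.99 - 5.9 = -3.91
-1.92 - 1.99 = -3.91
Common difference d = -3.91.
First term a = 5.9.
Formula: S_i = 5.90 - 3.91*i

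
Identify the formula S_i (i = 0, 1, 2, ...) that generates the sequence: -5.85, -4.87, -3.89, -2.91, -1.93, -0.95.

Check differences: -4.87 - -5.85 = 0.98
-3.89 - -4.87 = 0.98
Common difference d = 0.98.
First term a = -5.85.
Formula: S_i = -5.85 + 0.98*i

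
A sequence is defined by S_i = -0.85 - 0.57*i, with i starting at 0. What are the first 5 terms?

This is an arithmetic sequence.
i=0: S_0 = -0.85 + -0.57*0 = -0.85
i=1: S_1 = -0.85 + -0.57*1 = -1.42
i=2: S_2 = -0.85 + -0.57*2 = -1.99
i=3: S_3 = -0.85 + -0.57*3 = -2.56
i=4: S_4 = -0.85 + -0.57*4 = -3.13
The first 5 terms are: [-0.85, -1.42, -1.99, -2.56, -3.13]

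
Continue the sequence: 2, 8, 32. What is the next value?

Ratios: 8 / 2 = 4.0
This is a geometric sequence with common ratio r = 4.
Next term = 32 * 4 = 128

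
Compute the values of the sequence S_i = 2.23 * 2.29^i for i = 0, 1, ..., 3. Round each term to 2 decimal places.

This is a geometric sequence.
i=0: S_0 = 2.23 * 2.29^0 = 2.23
i=1: S_1 = 2.23 * 2.29^1 ≈ 5.11
i=2: S_2 = 2.23 * 2.29^2 ≈ 11.69
i=3: S_3 = 2.23 * 2.29^3 ≈ 26.78
The first 4 terms are: [2.23, 5.11, 11.69, 26.78]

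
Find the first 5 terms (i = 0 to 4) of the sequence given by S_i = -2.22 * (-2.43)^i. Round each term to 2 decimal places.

This is a geometric sequence.
i=0: S_0 = -2.22 * (-2.43)^0 = -2.22
i=1: S_1 = -2.22 * (-2.43)^1 ≈ 5.39
i=2: S_2 = -2.22 * (-2.43)^2 ≈ -13.11
i=3: S_3 = -2.22 * (-2.43)^3 ≈ 31.85
i=4: S_4 = -2.22 * (-2.43)^4 ≈ -77.41
The first 5 terms are: [-2.22, 5.39, -13.11, 31.85, -77.41]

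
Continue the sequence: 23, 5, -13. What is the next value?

Differences: 5 - 23 = -18
This is an arithmetic sequence with common difference d = -18.
Next term = -13 + -18 = -31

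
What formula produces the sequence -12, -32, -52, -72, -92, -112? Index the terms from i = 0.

Check differences: -32 - -12 = -20
-52 - -32 = -20
Common difference d = -20.
First term a = -12.
Formula: S_i = -12 - 20*i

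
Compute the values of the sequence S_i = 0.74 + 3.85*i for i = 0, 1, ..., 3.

This is an arithmetic sequence.
i=0: S_0 = 0.74 + 3.85*0 = 0.74
i=1: S_1 = 0.74 + 3.85*1 = 4.59
i=2: S_2 = 0.74 + 3.85*2 = 8.44
i=3: S_3 = 0.74 + 3.85*3 = 12.29
The first 4 terms are: [0.74, 4.59, 8.44, 12.29]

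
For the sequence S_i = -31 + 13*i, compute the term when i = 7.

S_7 = -31 + 13*7 = -31 + 91 = 60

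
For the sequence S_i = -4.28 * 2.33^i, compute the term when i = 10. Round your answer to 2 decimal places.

S_10 = -4.28 * 2.33^10 ≈ -4.28 * 4715.8416 ≈ -20183.8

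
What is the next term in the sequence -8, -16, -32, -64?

Ratios: -16 / -8 = 2.0
This is a geometric sequence with common ratio r = 2.
Next term = -64 * 2 = -128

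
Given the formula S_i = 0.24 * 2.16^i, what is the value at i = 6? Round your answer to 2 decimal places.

S_6 = 0.24 * 2.16^6 ≈ 0.24 * 101.56 ≈ 24.37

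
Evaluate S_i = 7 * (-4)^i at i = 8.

S_8 = 7 * (-4)^8 = 7 * 65536 = 458752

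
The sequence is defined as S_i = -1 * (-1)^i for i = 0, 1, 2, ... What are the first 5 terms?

This is a geometric sequence.
i=0: S_0 = -1 * (-1)^0 = -1
i=1: S_1 = -1 * (-1)^1 = 1
i=2: S_2 = -1 * (-1)^2 = -1
i=3: S_3 = -1 * (-1)^3 = 1
i=4: S_4 = -1 * (-1)^4 = -1
The first 5 terms are: [-1, 1, -1, 1, -1]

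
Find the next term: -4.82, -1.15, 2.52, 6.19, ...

Differences: -1.15 - -4.82 = 3.67
This is an arithmetic sequence with common difference d = 3.67.
Next term = 6.19 + 3.67 = 9.86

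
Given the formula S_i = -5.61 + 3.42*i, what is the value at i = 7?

S_7 = -5.61 + 3.42*7 = -5.61 + 23.94 = 18.33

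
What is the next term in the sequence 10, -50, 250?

Ratios: -50 / 10 = -5.0
This is a geometric sequence with common ratio r = -5.
Next term = 250 * -5 = -1250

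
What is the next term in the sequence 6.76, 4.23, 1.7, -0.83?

Differences: 4.23 - 6.76 = -2.53
This is an arithmetic sequence with common difference d = -2.53.
Next term = -0.83 + -2.53 = -3.36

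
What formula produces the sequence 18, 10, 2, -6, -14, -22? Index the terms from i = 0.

Check differences: 10 - 18 = -8
2 - 10 = -8
Common difference d = -8.
First term a = 18.
Formula: S_i = 18 - 8*i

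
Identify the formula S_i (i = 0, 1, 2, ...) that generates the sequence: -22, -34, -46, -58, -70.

Check differences: -34 - -22 = -12
-46 - -34 = -12
Common difference d = -12.
First term a = -22.
Formula: S_i = -22 - 12*i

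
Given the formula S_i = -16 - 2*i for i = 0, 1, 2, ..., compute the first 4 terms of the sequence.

This is an arithmetic sequence.
i=0: S_0 = -16 + -2*0 = -16
i=1: S_1 = -16 + -2*1 = -18
i=2: S_2 = -16 + -2*2 = -20
i=3: S_3 = -16 + -2*3 = -22
The first 4 terms are: [-16, -18, -20, -22]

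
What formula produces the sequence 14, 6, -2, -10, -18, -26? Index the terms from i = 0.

Check differences: 6 - 14 = -8
-2 - 6 = -8
Common difference d = -8.
First term a = 14.
Formula: S_i = 14 - 8*i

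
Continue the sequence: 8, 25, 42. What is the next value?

Differences: 25 - 8 = 17
This is an arithmetic sequence with common difference d = 17.
Next term = 42 + 17 = 59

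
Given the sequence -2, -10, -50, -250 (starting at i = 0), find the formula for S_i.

Check ratios: -10 / -2 = 5.0
Common ratio r = 5.
First term a = -2.
Formula: S_i = -2 * 5^i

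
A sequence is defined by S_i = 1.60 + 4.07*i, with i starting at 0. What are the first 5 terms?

This is an arithmetic sequence.
i=0: S_0 = 1.6 + 4.07*0 = 1.6
i=1: S_1 = 1.6 + 4.07*1 = 5.67
i=2: S_2 = 1.6 + 4.07*2 = 9.74
i=3: S_3 = 1.6 + 4.07*3 = 13.81
i=4: S_4 = 1.6 + 4.07*4 = 17.88
The first 5 terms are: [1.6, 5.67, 9.74, 13.81, 17.88]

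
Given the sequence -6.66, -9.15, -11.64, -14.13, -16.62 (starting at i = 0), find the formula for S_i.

Check differences: -9.15 - -6.66 = -2.49
-11.64 - -9.15 = -2.49
Common difference d = -2.49.
First term a = -6.66.
Formula: S_i = -6.66 - 2.49*i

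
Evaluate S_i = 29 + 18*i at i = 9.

S_9 = 29 + 18*9 = 29 + 162 = 191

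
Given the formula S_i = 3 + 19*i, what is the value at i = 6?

S_6 = 3 + 19*6 = 3 + 114 = 117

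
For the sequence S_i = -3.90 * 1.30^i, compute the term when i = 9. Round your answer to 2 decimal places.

S_9 = -3.9 * 1.3^9 ≈ -3.9 * 10.6045 ≈ -41.36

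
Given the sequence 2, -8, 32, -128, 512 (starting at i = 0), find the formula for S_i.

Check ratios: -8 / 2 = -4.0
Common ratio r = -4.
First term a = 2.
Formula: S_i = 2 * (-4)^i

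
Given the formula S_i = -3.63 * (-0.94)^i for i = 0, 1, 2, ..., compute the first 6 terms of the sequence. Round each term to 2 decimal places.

This is a geometric sequence.
i=0: S_0 = -3.63 * (-0.94)^0 = -3.63
i=1: S_1 = -3.63 * (-0.94)^1 ≈ 3.41
i=2: S_2 = -3.63 * (-0.94)^2 ≈ -3.21
i=3: S_3 = -3.63 * (-0.94)^3 ≈ 3.02
i=4: S_4 = -3.63 * (-0.94)^4 ≈ -2.83
i=5: S_5 = -3.63 * (-0.94)^5 ≈ 2.66
The first 6 terms are: [-3.63, 3.41, -3.21, 3.02, -2.83, 2.66]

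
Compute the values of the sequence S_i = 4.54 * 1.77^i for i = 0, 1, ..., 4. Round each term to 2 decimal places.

This is a geometric sequence.
i=0: S_0 = 4.54 * 1.77^0 = 4.54
i=1: S_1 = 4.54 * 1.77^1 ≈ 8.04
i=2: S_2 = 4.54 * 1.77^2 ≈ 14.22
i=3: S_3 = 4.54 * 1.77^3 ≈ 25.18
i=4: S_4 = 4.54 * 1.77^4 ≈ 44.56
The first 5 terms are: [4.54, 8.04, 14.22, 25.18, 44.56]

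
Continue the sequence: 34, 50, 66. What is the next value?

Differences: 50 - 34 = 16
This is an arithmetic sequence with common difference d = 16.
Next term = 66 + 16 = 82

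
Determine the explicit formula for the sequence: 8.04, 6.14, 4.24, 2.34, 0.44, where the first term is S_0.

Check differences: 6.14 - 8.04 = -1.9
4.24 - 6.14 = -1.9
Common difference d = -1.9.
First term a = 8.04.
Formula: S_i = 8.04 - 1.90*i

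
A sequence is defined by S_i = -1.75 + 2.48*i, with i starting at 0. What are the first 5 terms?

This is an arithmetic sequence.
i=0: S_0 = -1.75 + 2.48*0 = -1.75
i=1: S_1 = -1.75 + 2.48*1 = 0.73
i=2: S_2 = -1.75 + 2.48*2 = 3.21
i=3: S_3 = -1.75 + 2.48*3 = 5.69
i=4: S_4 = -1.75 + 2.48*4 = 8.17
The first 5 terms are: [-1.75, 0.73, 3.21, 5.69, 8.17]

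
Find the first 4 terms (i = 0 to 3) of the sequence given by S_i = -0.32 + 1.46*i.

This is an arithmetic sequence.
i=0: S_0 = -0.32 + 1.46*0 = -0.32
i=1: S_1 = -0.32 + 1.46*1 = 1.14
i=2: S_2 = -0.32 + 1.46*2 = 2.6
i=3: S_3 = -0.32 + 1.46*3 = 4.06
The first 4 terms are: [-0.32, 1.14, 2.6, 4.06]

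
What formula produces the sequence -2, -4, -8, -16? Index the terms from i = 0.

Check ratios: -4 / -2 = 2.0
Common ratio r = 2.
First term a = -2.
Formula: S_i = -2 * 2^i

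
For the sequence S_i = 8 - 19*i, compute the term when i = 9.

S_9 = 8 + -19*9 = 8 + -171 = -163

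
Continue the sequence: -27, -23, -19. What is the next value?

Differences: -23 - -27 = 4
This is an arithmetic sequence with common difference d = 4.
Next term = -19 + 4 = -15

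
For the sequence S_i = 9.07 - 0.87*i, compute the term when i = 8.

S_8 = 9.07 + -0.87*8 = 9.07 + -6.96 = 2.11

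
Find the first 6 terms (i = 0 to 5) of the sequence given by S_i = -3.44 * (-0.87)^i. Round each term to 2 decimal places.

This is a geometric sequence.
i=0: S_0 = -3.44 * (-0.87)^0 = -3.44
i=1: S_1 = -3.44 * (-0.87)^1 ≈ 2.99
i=2: S_2 = -3.44 * (-0.87)^2 ≈ -2.6
i=3: S_3 = -3.44 * (-0.87)^3 ≈ 2.27
i=4: S_4 = -3.44 * (-0.87)^4 ≈ -1.97
i=5: S_5 = -3.44 * (-0.87)^5 ≈ 1.71
The first 6 terms are: [-3.44, 2.99, -2.6, 2.27, -1.97, 1.71]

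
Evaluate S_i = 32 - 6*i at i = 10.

S_10 = 32 + -6*10 = 32 + -60 = -28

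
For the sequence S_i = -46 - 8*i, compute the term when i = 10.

S_10 = -46 + -8*10 = -46 + -80 = -126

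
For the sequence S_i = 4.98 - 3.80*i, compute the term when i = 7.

S_7 = 4.98 + -3.8*7 = 4.98 + -26.6 = -21.62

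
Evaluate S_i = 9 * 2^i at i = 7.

S_7 = 9 * 2^7 = 9 * 128 = 1152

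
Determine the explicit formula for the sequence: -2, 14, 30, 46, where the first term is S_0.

Check differences: 14 - -2 = 16
30 - 14 = 16
Common difference d = 16.
First term a = -2.
Formula: S_i = -2 + 16*i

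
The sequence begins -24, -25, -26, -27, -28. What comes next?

Differences: -25 - -24 = -1
This is an arithmetic sequence with common difference d = -1.
Next term = -28 + -1 = -29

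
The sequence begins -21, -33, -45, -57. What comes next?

Differences: -33 - -21 = -12
This is an arithmetic sequence with common difference d = -12.
Next term = -57 + -12 = -69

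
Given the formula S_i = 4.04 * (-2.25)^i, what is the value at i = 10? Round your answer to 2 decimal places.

S_10 = 4.04 * (-2.25)^10 ≈ 4.04 * 3325.2567 ≈ 13434.04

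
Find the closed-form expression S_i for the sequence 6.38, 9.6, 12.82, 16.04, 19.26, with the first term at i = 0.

Check differences: 9.6 - 6.38 = 3.22
12.82 - 9.6 = 3.22
Common difference d = 3.22.
First term a = 6.38.
Formula: S_i = 6.38 + 3.22*i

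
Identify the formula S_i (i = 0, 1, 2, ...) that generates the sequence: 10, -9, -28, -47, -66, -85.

Check differences: -9 - 10 = -19
-28 - -9 = -19
Common difference d = -19.
First term a = 10.
Formula: S_i = 10 - 19*i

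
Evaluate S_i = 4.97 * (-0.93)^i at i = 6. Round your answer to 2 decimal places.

S_6 = 4.97 * (-0.93)^6 ≈ 4.97 * 0.647 ≈ 3.22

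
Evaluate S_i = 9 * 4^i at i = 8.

S_8 = 9 * 4^8 = 9 * 65536 = 589824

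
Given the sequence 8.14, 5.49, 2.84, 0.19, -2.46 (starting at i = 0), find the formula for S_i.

Check differences: 5.49 - 8.14 = -2.65
2.84 - 5.49 = -2.65
Common difference d = -2.65.
First term a = 8.14.
Formula: S_i = 8.14 - 2.65*i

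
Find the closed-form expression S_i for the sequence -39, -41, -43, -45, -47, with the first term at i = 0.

Check differences: -41 - -39 = -2
-43 - -41 = -2
Common difference d = -2.
First term a = -39.
Formula: S_i = -39 - 2*i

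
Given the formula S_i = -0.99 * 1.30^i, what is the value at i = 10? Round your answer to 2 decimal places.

S_10 = -0.99 * 1.3^10 ≈ -0.99 * 13.7858 ≈ -13.65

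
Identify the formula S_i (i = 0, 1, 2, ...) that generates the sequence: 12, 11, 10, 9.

Check differences: 11 - 12 = -1
10 - 11 = -1
Common difference d = -1.
First term a = 12.
Formula: S_i = 12 - 1*i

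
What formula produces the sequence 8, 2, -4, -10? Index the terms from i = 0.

Check differences: 2 - 8 = -6
-4 - 2 = -6
Common difference d = -6.
First term a = 8.
Formula: S_i = 8 - 6*i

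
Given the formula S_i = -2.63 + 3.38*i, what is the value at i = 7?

S_7 = -2.63 + 3.38*7 = -2.63 + 23.66 = 21.03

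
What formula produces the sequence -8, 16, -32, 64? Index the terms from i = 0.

Check ratios: 16 / -8 = -2.0
Common ratio r = -2.
First term a = -8.
Formula: S_i = -8 * (-2)^i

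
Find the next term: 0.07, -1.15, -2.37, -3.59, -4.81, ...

Differences: -1.15 - 0.07 = -1.22
This is an arithmetic sequence with common difference d = -1.22.
Next term = -4.81 + -1.22 = -6.03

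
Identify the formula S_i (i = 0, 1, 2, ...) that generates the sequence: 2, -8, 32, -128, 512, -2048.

Check ratios: -8 / 2 = -4.0
Common ratio r = -4.
First term a = 2.
Formula: S_i = 2 * (-4)^i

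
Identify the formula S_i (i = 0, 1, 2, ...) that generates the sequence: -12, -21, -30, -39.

Check differences: -21 - -12 = -9
-30 - -21 = -9
Common difference d = -9.
First term a = -12.
Formula: S_i = -12 - 9*i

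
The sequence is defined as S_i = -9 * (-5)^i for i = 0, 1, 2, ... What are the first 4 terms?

This is a geometric sequence.
i=0: S_0 = -9 * (-5)^0 = -9
i=1: S_1 = -9 * (-5)^1 = 45
i=2: S_2 = -9 * (-5)^2 = -225
i=3: S_3 = -9 * (-5)^3 = 1125
The first 4 terms are: [-9, 45, -225, 1125]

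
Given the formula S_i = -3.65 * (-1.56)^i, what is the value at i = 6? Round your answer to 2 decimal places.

S_6 = -3.65 * (-1.56)^6 ≈ -3.65 * 14.4128 ≈ -52.61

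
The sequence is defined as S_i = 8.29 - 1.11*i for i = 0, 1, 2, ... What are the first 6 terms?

This is an arithmetic sequence.
i=0: S_0 = 8.29 + -1.11*0 = 8.29
i=1: S_1 = 8.29 + -1.11*1 = 7.18
i=2: S_2 = 8.29 + -1.11*2 = 6.07
i=3: S_3 = 8.29 + -1.11*3 = 4.96
i=4: S_4 = 8.29 + -1.11*4 = 3.85
i=5: S_5 = 8.29 + -1.11*5 = 2.74
The first 6 terms are: [8.29, 7.18, 6.07, 4.96, 3.85, 2.74]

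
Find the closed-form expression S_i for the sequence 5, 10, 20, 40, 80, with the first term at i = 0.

Check ratios: 10 / 5 = 2.0
Common ratio r = 2.
First term a = 5.
Formula: S_i = 5 * 2^i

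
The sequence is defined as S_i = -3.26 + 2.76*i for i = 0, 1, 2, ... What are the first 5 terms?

This is an arithmetic sequence.
i=0: S_0 = -3.26 + 2.76*0 = -3.26
i=1: S_1 = -3.26 + 2.76*1 = -0.5
i=2: S_2 = -3.26 + 2.76*2 = 2.26
i=3: S_3 = -3.26 + 2.76*3 = 5.02
i=4: S_4 = -3.26 + 2.76*4 = 7.78
The first 5 terms are: [-3.26, -0.5, 2.26, 5.02, 7.78]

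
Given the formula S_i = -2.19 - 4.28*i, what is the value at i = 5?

S_5 = -2.19 + -4.28*5 = -2.19 + -21.4 = -23.59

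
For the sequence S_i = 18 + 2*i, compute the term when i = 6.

S_6 = 18 + 2*6 = 18 + 12 = 30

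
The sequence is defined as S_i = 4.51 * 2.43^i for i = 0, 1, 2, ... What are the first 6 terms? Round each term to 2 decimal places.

This is a geometric sequence.
i=0: S_0 = 4.51 * 2.43^0 = 4.51
i=1: S_1 = 4.51 * 2.43^1 ≈ 10.96
i=2: S_2 = 4.51 * 2.43^2 ≈ 26.63
i=3: S_3 = 4.51 * 2.43^3 ≈ 64.71
i=4: S_4 = 4.51 * 2.43^4 ≈ 157.25
i=5: S_5 = 4.51 * 2.43^5 ≈ 382.13
The first 6 terms are: [4.51, 10.96, 26.63, 64.71, 157.25, 382.13]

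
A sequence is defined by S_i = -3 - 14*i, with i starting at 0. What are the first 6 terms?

This is an arithmetic sequence.
i=0: S_0 = -3 + -14*0 = -3
i=1: S_1 = -3 + -14*1 = -17
i=2: S_2 = -3 + -14*2 = -31
i=3: S_3 = -3 + -14*3 = -45
i=4: S_4 = -3 + -14*4 = -59
i=5: S_5 = -3 + -14*5 = -73
The first 6 terms are: [-3, -17, -31, -45, -59, -73]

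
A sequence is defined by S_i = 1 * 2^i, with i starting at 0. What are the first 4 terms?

This is a geometric sequence.
i=0: S_0 = 1 * 2^0 = 1
i=1: S_1 = 1 * 2^1 = 2
i=2: S_2 = 1 * 2^2 = 4
i=3: S_3 = 1 * 2^3 = 8
The first 4 terms are: [1, 2, 4, 8]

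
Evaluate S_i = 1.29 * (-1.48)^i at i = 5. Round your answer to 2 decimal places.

S_5 = 1.29 * (-1.48)^5 ≈ 1.29 * -7.1008 ≈ -9.16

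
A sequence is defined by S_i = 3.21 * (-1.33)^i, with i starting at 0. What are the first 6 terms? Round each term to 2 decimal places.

This is a geometric sequence.
i=0: S_0 = 3.21 * (-1.33)^0 = 3.21
i=1: S_1 = 3.21 * (-1.33)^1 ≈ -4.27
i=2: S_2 = 3.21 * (-1.33)^2 ≈ 5.68
i=3: S_3 = 3.21 * (-1.33)^3 ≈ -7.55
i=4: S_4 = 3.21 * (-1.33)^4 ≈ 10.04
i=5: S_5 = 3.21 * (-1.33)^5 ≈ -13.36
The first 6 terms are: [3.21, -4.27, 5.68, -7.55, 10.04, -13.36]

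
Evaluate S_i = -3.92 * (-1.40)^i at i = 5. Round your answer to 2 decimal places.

S_5 = -3.92 * (-1.4)^5 ≈ -3.92 * -5.3782 ≈ 21.08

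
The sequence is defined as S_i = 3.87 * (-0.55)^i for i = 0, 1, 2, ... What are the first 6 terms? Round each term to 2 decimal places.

This is a geometric sequence.
i=0: S_0 = 3.87 * (-0.55)^0 = 3.87
i=1: S_1 = 3.87 * (-0.55)^1 ≈ -2.13
i=2: S_2 = 3.87 * (-0.55)^2 ≈ 1.17
i=3: S_3 = 3.87 * (-0.55)^3 ≈ -0.64
i=4: S_4 = 3.87 * (-0.55)^4 ≈ 0.35
i=5: S_5 = 3.87 * (-0.55)^5 ≈ -0.19
The first 6 terms are: [3.87, -2.13, 1.17, -0.64, 0.35, -0.19]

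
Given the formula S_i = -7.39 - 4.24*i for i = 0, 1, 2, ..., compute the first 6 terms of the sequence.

This is an arithmetic sequence.
i=0: S_0 = -7.39 + -4.24*0 = -7.39
i=1: S_1 = -7.39 + -4.24*1 = -11.63
i=2: S_2 = -7.39 + -4.24*2 = -15.87
i=3: S_3 = -7.39 + -4.24*3 = -20.11
i=4: S_4 = -7.39 + -4.24*4 = -24.35
i=5: S_5 = -7.39 + -4.24*5 = -28.59
The first 6 terms are: [-7.39, -11.63, -15.87, -20.11, -24.35, -28.59]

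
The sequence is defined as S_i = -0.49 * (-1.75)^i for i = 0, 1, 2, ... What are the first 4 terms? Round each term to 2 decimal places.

This is a geometric sequence.
i=0: S_0 = -0.49 * (-1.75)^0 = -0.49
i=1: S_1 = -0.49 * (-1.75)^1 ≈ 0.86
i=2: S_2 = -0.49 * (-1.75)^2 ≈ -1.5
i=3: S_3 = -0.49 * (-1.75)^3 ≈ 2.63
The first 4 terms are: [-0.49, 0.86, -1.5, 2.63]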